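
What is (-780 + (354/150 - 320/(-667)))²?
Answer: 167939490967609/278055625 ≈ 6.0398e+5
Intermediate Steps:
(-780 + (354/150 - 320/(-667)))² = (-780 + (354*(1/150) - 320*(-1/667)))² = (-780 + (59/25 + 320/667))² = (-780 + 47353/16675)² = (-12959147/16675)² = 167939490967609/278055625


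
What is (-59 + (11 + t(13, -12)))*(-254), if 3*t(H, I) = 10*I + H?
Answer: 63754/3 ≈ 21251.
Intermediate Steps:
t(H, I) = H/3 + 10*I/3 (t(H, I) = (10*I + H)/3 = (H + 10*I)/3 = H/3 + 10*I/3)
(-59 + (11 + t(13, -12)))*(-254) = (-59 + (11 + ((⅓)*13 + (10/3)*(-12))))*(-254) = (-59 + (11 + (13/3 - 40)))*(-254) = (-59 + (11 - 107/3))*(-254) = (-59 - 74/3)*(-254) = -251/3*(-254) = 63754/3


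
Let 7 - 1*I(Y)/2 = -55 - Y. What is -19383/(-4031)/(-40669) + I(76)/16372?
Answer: 11232300372/670993072727 ≈ 0.016740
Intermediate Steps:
I(Y) = 124 + 2*Y (I(Y) = 14 - 2*(-55 - Y) = 14 + (110 + 2*Y) = 124 + 2*Y)
-19383/(-4031)/(-40669) + I(76)/16372 = -19383/(-4031)/(-40669) + (124 + 2*76)/16372 = -19383*(-1/4031)*(-1/40669) + (124 + 152)*(1/16372) = (19383/4031)*(-1/40669) + 276*(1/16372) = -19383/163936739 + 69/4093 = 11232300372/670993072727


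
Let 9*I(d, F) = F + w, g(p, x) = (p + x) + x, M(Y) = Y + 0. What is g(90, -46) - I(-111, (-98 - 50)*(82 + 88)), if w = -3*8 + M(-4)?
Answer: 8390/3 ≈ 2796.7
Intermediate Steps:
M(Y) = Y
g(p, x) = p + 2*x
w = -28 (w = -3*8 - 4 = -24 - 4 = -28)
I(d, F) = -28/9 + F/9 (I(d, F) = (F - 28)/9 = (-28 + F)/9 = -28/9 + F/9)
g(90, -46) - I(-111, (-98 - 50)*(82 + 88)) = (90 + 2*(-46)) - (-28/9 + ((-98 - 50)*(82 + 88))/9) = (90 - 92) - (-28/9 + (-148*170)/9) = -2 - (-28/9 + (⅑)*(-25160)) = -2 - (-28/9 - 25160/9) = -2 - 1*(-8396/3) = -2 + 8396/3 = 8390/3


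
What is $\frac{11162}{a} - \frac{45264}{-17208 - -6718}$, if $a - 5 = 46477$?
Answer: $\frac{555262657}{121899045} \approx 4.5551$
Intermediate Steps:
$a = 46482$ ($a = 5 + 46477 = 46482$)
$\frac{11162}{a} - \frac{45264}{-17208 - -6718} = \frac{11162}{46482} - \frac{45264}{-17208 - -6718} = 11162 \cdot \frac{1}{46482} - \frac{45264}{-17208 + 6718} = \frac{5581}{23241} - \frac{45264}{-10490} = \frac{5581}{23241} - - \frac{22632}{5245} = \frac{5581}{23241} + \frac{22632}{5245} = \frac{555262657}{121899045}$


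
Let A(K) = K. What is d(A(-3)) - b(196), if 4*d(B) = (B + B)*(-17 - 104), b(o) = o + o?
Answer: -421/2 ≈ -210.50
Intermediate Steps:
b(o) = 2*o
d(B) = -121*B/2 (d(B) = ((B + B)*(-17 - 104))/4 = ((2*B)*(-121))/4 = (-242*B)/4 = -121*B/2)
d(A(-3)) - b(196) = -121/2*(-3) - 2*196 = 363/2 - 1*392 = 363/2 - 392 = -421/2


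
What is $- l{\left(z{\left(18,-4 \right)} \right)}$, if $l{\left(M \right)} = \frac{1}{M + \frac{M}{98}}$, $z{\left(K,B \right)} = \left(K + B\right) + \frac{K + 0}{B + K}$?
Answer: $- \frac{686}{10593} \approx -0.06476$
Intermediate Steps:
$z{\left(K,B \right)} = B + K + \frac{K}{B + K}$ ($z{\left(K,B \right)} = \left(B + K\right) + \frac{K}{B + K} = B + K + \frac{K}{B + K}$)
$l{\left(M \right)} = \frac{98}{99 M}$ ($l{\left(M \right)} = \frac{1}{M + M \frac{1}{98}} = \frac{1}{M + \frac{M}{98}} = \frac{1}{\frac{99}{98} M} = \frac{98}{99 M}$)
$- l{\left(z{\left(18,-4 \right)} \right)} = - \frac{98}{99 \frac{18 + \left(-4\right)^{2} + 18^{2} + 2 \left(-4\right) 18}{-4 + 18}} = - \frac{98}{99 \frac{18 + 16 + 324 - 144}{14}} = - \frac{98}{99 \cdot \frac{1}{14} \cdot 214} = - \frac{98}{99 \cdot \frac{107}{7}} = - \frac{98 \cdot 7}{99 \cdot 107} = \left(-1\right) \frac{686}{10593} = - \frac{686}{10593}$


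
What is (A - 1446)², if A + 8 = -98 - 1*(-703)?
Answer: 720801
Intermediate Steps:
A = 597 (A = -8 + (-98 - 1*(-703)) = -8 + (-98 + 703) = -8 + 605 = 597)
(A - 1446)² = (597 - 1446)² = (-849)² = 720801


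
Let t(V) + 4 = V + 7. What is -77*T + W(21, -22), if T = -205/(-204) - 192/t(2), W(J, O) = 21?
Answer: 2958431/1020 ≈ 2900.4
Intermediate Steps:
t(V) = 3 + V (t(V) = -4 + (V + 7) = -4 + (7 + V) = 3 + V)
T = -38143/1020 (T = -205/(-204) - 192/(3 + 2) = -205*(-1/204) - 192/5 = 205/204 - 192*⅕ = 205/204 - 192/5 = -38143/1020 ≈ -37.395)
-77*T + W(21, -22) = -77*(-38143/1020) + 21 = 2937011/1020 + 21 = 2958431/1020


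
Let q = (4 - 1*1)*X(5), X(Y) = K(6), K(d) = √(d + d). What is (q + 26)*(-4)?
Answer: -104 - 24*√3 ≈ -145.57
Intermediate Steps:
K(d) = √2*√d (K(d) = √(2*d) = √2*√d)
X(Y) = 2*√3 (X(Y) = √2*√6 = 2*√3)
q = 6*√3 (q = (4 - 1*1)*(2*√3) = (4 - 1)*(2*√3) = 3*(2*√3) = 6*√3 ≈ 10.392)
(q + 26)*(-4) = (6*√3 + 26)*(-4) = (26 + 6*√3)*(-4) = -104 - 24*√3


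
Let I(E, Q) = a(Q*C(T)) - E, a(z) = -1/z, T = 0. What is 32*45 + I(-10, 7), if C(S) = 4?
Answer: 40599/28 ≈ 1450.0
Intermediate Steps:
I(E, Q) = -E - 1/(4*Q) (I(E, Q) = -1/(Q*4) - E = -1/(4*Q) - E = -E - 1/(4*Q))
32*45 + I(-10, 7) = 32*45 + (-1*(-10) - ¼/7) = 1440 + (10 - ¼*⅐) = 1440 + (10 - 1/28) = 1440 + 279/28 = 40599/28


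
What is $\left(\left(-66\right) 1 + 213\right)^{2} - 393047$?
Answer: $-371438$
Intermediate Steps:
$\left(\left(-66\right) 1 + 213\right)^{2} - 393047 = \left(-66 + 213\right)^{2} - 393047 = 147^{2} - 393047 = 21609 - 393047 = -371438$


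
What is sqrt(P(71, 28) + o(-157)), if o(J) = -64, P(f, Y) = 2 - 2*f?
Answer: 2*I*sqrt(51) ≈ 14.283*I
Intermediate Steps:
sqrt(P(71, 28) + o(-157)) = sqrt((2 - 2*71) - 64) = sqrt((2 - 142) - 64) = sqrt(-140 - 64) = sqrt(-204) = 2*I*sqrt(51)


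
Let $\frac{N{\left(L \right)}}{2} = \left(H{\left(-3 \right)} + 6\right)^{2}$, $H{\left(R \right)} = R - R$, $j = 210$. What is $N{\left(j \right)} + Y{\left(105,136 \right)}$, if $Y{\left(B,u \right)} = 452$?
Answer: $524$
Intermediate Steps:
$H{\left(R \right)} = 0$
$N{\left(L \right)} = 72$ ($N{\left(L \right)} = 2 \left(0 + 6\right)^{2} = 2 \cdot 6^{2} = 2 \cdot 36 = 72$)
$N{\left(j \right)} + Y{\left(105,136 \right)} = 72 + 452 = 524$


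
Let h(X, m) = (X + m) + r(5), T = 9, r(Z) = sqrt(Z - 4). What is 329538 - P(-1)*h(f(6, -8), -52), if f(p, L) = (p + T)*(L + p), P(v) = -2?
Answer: 329376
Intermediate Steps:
r(Z) = sqrt(-4 + Z)
f(p, L) = (9 + p)*(L + p) (f(p, L) = (p + 9)*(L + p) = (9 + p)*(L + p))
h(X, m) = 1 + X + m (h(X, m) = (X + m) + sqrt(-4 + 5) = (X + m) + sqrt(1) = (X + m) + 1 = 1 + X + m)
329538 - P(-1)*h(f(6, -8), -52) = 329538 - (-2)*(1 + (6**2 + 9*(-8) + 9*6 - 8*6) - 52) = 329538 - (-2)*(1 + (36 - 72 + 54 - 48) - 52) = 329538 - (-2)*(1 - 30 - 52) = 329538 - (-2)*(-81) = 329538 - 1*162 = 329538 - 162 = 329376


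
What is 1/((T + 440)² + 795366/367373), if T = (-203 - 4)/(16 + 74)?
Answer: 36737300/7038258861717 ≈ 5.2197e-6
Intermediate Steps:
T = -23/10 (T = -207/90 = -207*1/90 = -23/10 ≈ -2.3000)
1/((T + 440)² + 795366/367373) = 1/((-23/10 + 440)² + 795366/367373) = 1/((4377/10)² + 795366*(1/367373)) = 1/(19158129/100 + 795366/367373) = 1/(7038258861717/36737300) = 36737300/7038258861717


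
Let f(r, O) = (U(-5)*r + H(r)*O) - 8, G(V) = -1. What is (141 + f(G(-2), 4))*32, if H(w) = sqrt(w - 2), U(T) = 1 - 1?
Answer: 4256 + 128*I*sqrt(3) ≈ 4256.0 + 221.7*I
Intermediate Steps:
U(T) = 0
H(w) = sqrt(-2 + w)
f(r, O) = -8 + O*sqrt(-2 + r) (f(r, O) = (0*r + sqrt(-2 + r)*O) - 8 = (0 + O*sqrt(-2 + r)) - 8 = O*sqrt(-2 + r) - 8 = -8 + O*sqrt(-2 + r))
(141 + f(G(-2), 4))*32 = (141 + (-8 + 4*sqrt(-2 - 1)))*32 = (141 + (-8 + 4*sqrt(-3)))*32 = (141 + (-8 + 4*(I*sqrt(3))))*32 = (141 + (-8 + 4*I*sqrt(3)))*32 = (133 + 4*I*sqrt(3))*32 = 4256 + 128*I*sqrt(3)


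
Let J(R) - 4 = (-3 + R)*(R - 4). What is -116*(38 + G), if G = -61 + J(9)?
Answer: -1276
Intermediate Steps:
J(R) = 4 + (-4 + R)*(-3 + R) (J(R) = 4 + (-3 + R)*(R - 4) = 4 + (-3 + R)*(-4 + R) = 4 + (-4 + R)*(-3 + R))
G = -27 (G = -61 + (16 + 9² - 7*9) = -61 + (16 + 81 - 63) = -61 + 34 = -27)
-116*(38 + G) = -116*(38 - 27) = -116*11 = -1276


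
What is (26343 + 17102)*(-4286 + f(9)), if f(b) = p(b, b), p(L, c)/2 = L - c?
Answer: -186205270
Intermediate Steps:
p(L, c) = -2*c + 2*L (p(L, c) = 2*(L - c) = -2*c + 2*L)
f(b) = 0 (f(b) = -2*b + 2*b = 0)
(26343 + 17102)*(-4286 + f(9)) = (26343 + 17102)*(-4286 + 0) = 43445*(-4286) = -186205270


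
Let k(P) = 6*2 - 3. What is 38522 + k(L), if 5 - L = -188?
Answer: 38531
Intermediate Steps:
L = 193 (L = 5 - 1*(-188) = 5 + 188 = 193)
k(P) = 9 (k(P) = 12 - 3 = 9)
38522 + k(L) = 38522 + 9 = 38531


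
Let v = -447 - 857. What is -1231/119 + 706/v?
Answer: -844619/77588 ≈ -10.886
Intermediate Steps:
v = -1304
-1231/119 + 706/v = -1231/119 + 706/(-1304) = -1231*1/119 + 706*(-1/1304) = -1231/119 - 353/652 = -844619/77588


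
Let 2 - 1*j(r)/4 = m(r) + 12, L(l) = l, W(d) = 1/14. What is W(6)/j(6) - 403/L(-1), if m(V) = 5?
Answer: 338519/840 ≈ 403.00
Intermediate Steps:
W(d) = 1/14
j(r) = -60 (j(r) = 8 - 4*(5 + 12) = 8 - 4*17 = 8 - 68 = -60)
W(6)/j(6) - 403/L(-1) = (1/14)/(-60) - 403/(-1) = (1/14)*(-1/60) - 403*(-1) = -1/840 + 403 = 338519/840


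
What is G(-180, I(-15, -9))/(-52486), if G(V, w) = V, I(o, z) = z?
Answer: 90/26243 ≈ 0.0034295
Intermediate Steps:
G(-180, I(-15, -9))/(-52486) = -180/(-52486) = -180*(-1/52486) = 90/26243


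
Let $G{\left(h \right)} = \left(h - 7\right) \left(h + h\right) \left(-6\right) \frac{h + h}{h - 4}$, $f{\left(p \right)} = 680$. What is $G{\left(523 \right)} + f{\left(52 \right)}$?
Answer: $- \frac{1129010072}{173} \approx -6.5261 \cdot 10^{6}$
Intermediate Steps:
$G{\left(h \right)} = - \frac{24 h^{2} \left(-7 + h\right)}{-4 + h}$ ($G{\left(h \right)} = \left(-7 + h\right) 2 h \left(-6\right) \frac{2 h}{-4 + h} = 2 h \left(-7 + h\right) \left(-6\right) \frac{2 h}{-4 + h} = - 12 h \left(-7 + h\right) \frac{2 h}{-4 + h} = - \frac{24 h^{2} \left(-7 + h\right)}{-4 + h}$)
$G{\left(523 \right)} + f{\left(52 \right)} = \frac{24 \cdot 523^{2} \left(7 - 523\right)}{-4 + 523} + 680 = 24 \cdot 273529 \cdot \frac{1}{519} \left(7 - 523\right) + 680 = 24 \cdot 273529 \cdot \frac{1}{519} \left(-516\right) + 680 = - \frac{1129127712}{173} + 680 = - \frac{1129010072}{173}$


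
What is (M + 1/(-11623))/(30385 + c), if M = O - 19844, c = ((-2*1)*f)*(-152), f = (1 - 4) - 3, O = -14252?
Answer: -396297809/331964503 ≈ -1.1938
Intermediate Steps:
f = -6 (f = -3 - 3 = -6)
c = -1824 (c = (-2*1*(-6))*(-152) = -2*(-6)*(-152) = 12*(-152) = -1824)
M = -34096 (M = -14252 - 19844 = -34096)
(M + 1/(-11623))/(30385 + c) = (-34096 + 1/(-11623))/(30385 - 1824) = (-34096 - 1/11623)/28561 = -396297809/11623*1/28561 = -396297809/331964503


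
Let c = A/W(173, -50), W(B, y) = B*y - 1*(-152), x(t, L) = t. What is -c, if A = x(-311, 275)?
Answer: -311/8498 ≈ -0.036597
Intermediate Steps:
W(B, y) = 152 + B*y (W(B, y) = B*y + 152 = 152 + B*y)
A = -311
c = 311/8498 (c = -311/(152 + 173*(-50)) = -311/(152 - 8650) = -311/(-8498) = -311*(-1/8498) = 311/8498 ≈ 0.036597)
-c = -1*311/8498 = -311/8498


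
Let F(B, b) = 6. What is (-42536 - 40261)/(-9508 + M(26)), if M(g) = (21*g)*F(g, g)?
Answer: 82797/6232 ≈ 13.286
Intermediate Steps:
M(g) = 126*g (M(g) = (21*g)*6 = 126*g)
(-42536 - 40261)/(-9508 + M(26)) = (-42536 - 40261)/(-9508 + 126*26) = -82797/(-9508 + 3276) = -82797/(-6232) = -82797*(-1/6232) = 82797/6232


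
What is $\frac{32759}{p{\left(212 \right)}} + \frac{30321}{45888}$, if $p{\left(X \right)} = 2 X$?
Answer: $\frac{63170879}{810688} \approx 77.923$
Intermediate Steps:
$\frac{32759}{p{\left(212 \right)}} + \frac{30321}{45888} = \frac{32759}{2 \cdot 212} + \frac{30321}{45888} = \frac{32759}{424} + 30321 \cdot \frac{1}{45888} = 32759 \cdot \frac{1}{424} + \frac{10107}{15296} = \frac{32759}{424} + \frac{10107}{15296} = \frac{63170879}{810688}$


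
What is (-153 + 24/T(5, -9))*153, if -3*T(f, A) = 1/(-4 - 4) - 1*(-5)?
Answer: -333693/13 ≈ -25669.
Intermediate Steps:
T(f, A) = -13/8 (T(f, A) = -(1/(-4 - 4) - 1*(-5))/3 = -(1/(-8) + 5)/3 = -(-1/8 + 5)/3 = -1/3*39/8 = -13/8)
(-153 + 24/T(5, -9))*153 = (-153 + 24/(-13/8))*153 = (-153 + 24*(-8/13))*153 = (-153 - 192/13)*153 = -2181/13*153 = -333693/13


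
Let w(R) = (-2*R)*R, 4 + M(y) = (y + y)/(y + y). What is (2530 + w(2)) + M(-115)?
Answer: 2519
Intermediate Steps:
M(y) = -3 (M(y) = -4 + (y + y)/(y + y) = -4 + (2*y)/((2*y)) = -4 + (2*y)*(1/(2*y)) = -4 + 1 = -3)
w(R) = -2*R²
(2530 + w(2)) + M(-115) = (2530 - 2*2²) - 3 = (2530 - 2*4) - 3 = (2530 - 8) - 3 = 2522 - 3 = 2519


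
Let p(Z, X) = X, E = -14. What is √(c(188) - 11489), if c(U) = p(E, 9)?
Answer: 2*I*√2870 ≈ 107.14*I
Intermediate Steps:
c(U) = 9
√(c(188) - 11489) = √(9 - 11489) = √(-11480) = 2*I*√2870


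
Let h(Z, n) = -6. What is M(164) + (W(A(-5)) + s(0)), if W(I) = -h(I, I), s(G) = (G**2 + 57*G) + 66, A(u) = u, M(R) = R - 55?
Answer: 181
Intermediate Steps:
M(R) = -55 + R
s(G) = 66 + G**2 + 57*G
W(I) = 6 (W(I) = -1*(-6) = 6)
M(164) + (W(A(-5)) + s(0)) = (-55 + 164) + (6 + (66 + 0**2 + 57*0)) = 109 + (6 + (66 + 0 + 0)) = 109 + (6 + 66) = 109 + 72 = 181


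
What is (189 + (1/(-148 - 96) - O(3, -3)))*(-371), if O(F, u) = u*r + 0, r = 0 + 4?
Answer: -18194953/244 ≈ -74570.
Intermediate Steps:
r = 4
O(F, u) = 4*u (O(F, u) = u*4 + 0 = 4*u + 0 = 4*u)
(189 + (1/(-148 - 96) - O(3, -3)))*(-371) = (189 + (1/(-148 - 96) - 4*(-3)))*(-371) = (189 + (1/(-244) - 1*(-12)))*(-371) = (189 + (-1/244 + 12))*(-371) = (189 + 2927/244)*(-371) = (49043/244)*(-371) = -18194953/244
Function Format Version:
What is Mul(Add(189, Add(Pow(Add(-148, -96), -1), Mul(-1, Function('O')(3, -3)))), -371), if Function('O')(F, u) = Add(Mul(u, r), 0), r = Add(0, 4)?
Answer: Rational(-18194953, 244) ≈ -74570.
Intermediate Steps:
r = 4
Function('O')(F, u) = Mul(4, u) (Function('O')(F, u) = Add(Mul(u, 4), 0) = Add(Mul(4, u), 0) = Mul(4, u))
Mul(Add(189, Add(Pow(Add(-148, -96), -1), Mul(-1, Function('O')(3, -3)))), -371) = Mul(Add(189, Add(Pow(Add(-148, -96), -1), Mul(-1, Mul(4, -3)))), -371) = Mul(Add(189, Add(Pow(-244, -1), Mul(-1, -12))), -371) = Mul(Add(189, Add(Rational(-1, 244), 12)), -371) = Mul(Add(189, Rational(2927, 244)), -371) = Mul(Rational(49043, 244), -371) = Rational(-18194953, 244)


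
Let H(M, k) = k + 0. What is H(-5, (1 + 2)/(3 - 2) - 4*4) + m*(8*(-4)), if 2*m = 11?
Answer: -189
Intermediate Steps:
H(M, k) = k
m = 11/2 (m = (½)*11 = 11/2 ≈ 5.5000)
H(-5, (1 + 2)/(3 - 2) - 4*4) + m*(8*(-4)) = ((1 + 2)/(3 - 2) - 4*4) + 11*(8*(-4))/2 = (3/1 - 16) + (11/2)*(-32) = (3*1 - 16) - 176 = (3 - 16) - 176 = -13 - 176 = -189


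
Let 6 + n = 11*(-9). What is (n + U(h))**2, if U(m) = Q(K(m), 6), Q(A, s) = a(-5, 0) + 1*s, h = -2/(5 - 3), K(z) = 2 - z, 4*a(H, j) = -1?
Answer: 157609/16 ≈ 9850.6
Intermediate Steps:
a(H, j) = -1/4 (a(H, j) = (1/4)*(-1) = -1/4)
h = -1 (h = -2/2 = -2*1/2 = -1)
n = -105 (n = -6 + 11*(-9) = -6 - 99 = -105)
Q(A, s) = -1/4 + s (Q(A, s) = -1/4 + 1*s = -1/4 + s)
U(m) = 23/4 (U(m) = -1/4 + 6 = 23/4)
(n + U(h))**2 = (-105 + 23/4)**2 = (-397/4)**2 = 157609/16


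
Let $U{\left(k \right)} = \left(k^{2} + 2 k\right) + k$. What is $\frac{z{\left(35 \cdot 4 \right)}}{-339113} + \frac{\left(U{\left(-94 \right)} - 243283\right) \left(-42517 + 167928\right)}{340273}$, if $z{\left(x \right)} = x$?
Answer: $- \frac{9982672428123167}{115390997849} \approx -86512.0$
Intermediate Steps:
$U{\left(k \right)} = k^{2} + 3 k$
$\frac{z{\left(35 \cdot 4 \right)}}{-339113} + \frac{\left(U{\left(-94 \right)} - 243283\right) \left(-42517 + 167928\right)}{340273} = \frac{35 \cdot 4}{-339113} + \frac{\left(- 94 \left(3 - 94\right) - 243283\right) \left(-42517 + 167928\right)}{340273} = 140 \left(- \frac{1}{339113}\right) + \left(\left(-94\right) \left(-91\right) - 243283\right) 125411 \cdot \frac{1}{340273} = - \frac{140}{339113} + \left(8554 - 243283\right) 125411 \cdot \frac{1}{340273} = - \frac{140}{339113} + \left(-234729\right) 125411 \cdot \frac{1}{340273} = - \frac{140}{339113} - \frac{29437598619}{340273} = - \frac{9982672428123167}{115390997849}$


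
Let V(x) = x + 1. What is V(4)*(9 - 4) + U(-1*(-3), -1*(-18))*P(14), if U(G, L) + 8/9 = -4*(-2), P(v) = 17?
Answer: 1313/9 ≈ 145.89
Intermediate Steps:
U(G, L) = 64/9 (U(G, L) = -8/9 - 4*(-2) = -8/9 + 8 = 64/9)
V(x) = 1 + x
V(4)*(9 - 4) + U(-1*(-3), -1*(-18))*P(14) = (1 + 4)*(9 - 4) + (64/9)*17 = 5*5 + 1088/9 = 25 + 1088/9 = 1313/9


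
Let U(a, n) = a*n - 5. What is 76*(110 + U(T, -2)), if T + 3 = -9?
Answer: 9804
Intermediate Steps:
T = -12 (T = -3 - 9 = -12)
U(a, n) = -5 + a*n
76*(110 + U(T, -2)) = 76*(110 + (-5 - 12*(-2))) = 76*(110 + (-5 + 24)) = 76*(110 + 19) = 76*129 = 9804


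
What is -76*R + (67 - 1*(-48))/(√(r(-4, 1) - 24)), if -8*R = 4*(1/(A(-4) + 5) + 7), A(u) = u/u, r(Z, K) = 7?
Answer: 817/3 - 115*I*√17/17 ≈ 272.33 - 27.892*I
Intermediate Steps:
A(u) = 1
R = -43/12 (R = -(1/(1 + 5) + 7)/2 = -(1/6 + 7)/2 = -(⅙ + 7)/2 = -43/(2*6) = -⅛*86/3 = -43/12 ≈ -3.5833)
-76*R + (67 - 1*(-48))/(√(r(-4, 1) - 24)) = -76*(-43/12) + (67 - 1*(-48))/(√(7 - 24)) = 817/3 + (67 + 48)/(√(-17)) = 817/3 + 115/((I*√17)) = 817/3 + 115*(-I*√17/17) = 817/3 - 115*I*√17/17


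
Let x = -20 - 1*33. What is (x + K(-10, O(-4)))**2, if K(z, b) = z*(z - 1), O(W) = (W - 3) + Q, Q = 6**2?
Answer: 3249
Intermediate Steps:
Q = 36
O(W) = 33 + W (O(W) = (W - 3) + 36 = (-3 + W) + 36 = 33 + W)
K(z, b) = z*(-1 + z)
x = -53 (x = -20 - 33 = -53)
(x + K(-10, O(-4)))**2 = (-53 - 10*(-1 - 10))**2 = (-53 - 10*(-11))**2 = (-53 + 110)**2 = 57**2 = 3249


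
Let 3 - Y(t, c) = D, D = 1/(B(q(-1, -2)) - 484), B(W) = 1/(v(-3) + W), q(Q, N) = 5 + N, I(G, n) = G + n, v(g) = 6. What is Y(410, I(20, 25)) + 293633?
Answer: 1278784789/4355 ≈ 2.9364e+5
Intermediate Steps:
B(W) = 1/(6 + W)
D = -9/4355 (D = 1/(1/(6 + (5 - 2)) - 484) = 1/(1/(6 + 3) - 484) = 1/(1/9 - 484) = 1/(-4355/9) = -9/4355 ≈ -0.0020666)
Y(t, c) = 13074/4355 (Y(t, c) = 3 - 1*(-9/4355) = 3 + 9/4355 = 13074/4355)
Y(410, I(20, 25)) + 293633 = 13074/4355 + 293633 = 1278784789/4355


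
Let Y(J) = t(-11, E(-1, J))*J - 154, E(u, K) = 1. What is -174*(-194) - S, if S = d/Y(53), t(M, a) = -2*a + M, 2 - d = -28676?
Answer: 28484986/843 ≈ 33790.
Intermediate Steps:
d = 28678 (d = 2 - 1*(-28676) = 2 + 28676 = 28678)
t(M, a) = M - 2*a
Y(J) = -154 - 13*J (Y(J) = (-11 - 2*1)*J - 154 = (-11 - 2)*J - 154 = -13*J - 154 = -154 - 13*J)
S = -28678/843 (S = 28678/(-154 - 13*53) = 28678/(-154 - 689) = 28678/(-843) = 28678*(-1/843) = -28678/843 ≈ -34.019)
-174*(-194) - S = -174*(-194) - 1*(-28678/843) = 33756 + 28678/843 = 28484986/843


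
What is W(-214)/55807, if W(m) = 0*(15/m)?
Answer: 0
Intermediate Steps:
W(m) = 0
W(-214)/55807 = 0/55807 = 0*(1/55807) = 0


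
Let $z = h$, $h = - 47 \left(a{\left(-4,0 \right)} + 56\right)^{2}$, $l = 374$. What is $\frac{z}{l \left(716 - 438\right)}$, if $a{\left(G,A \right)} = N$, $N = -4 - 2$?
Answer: $- \frac{29375}{25993} \approx -1.1301$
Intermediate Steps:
$N = -6$
$a{\left(G,A \right)} = -6$
$h = -117500$ ($h = - 47 \left(-6 + 56\right)^{2} = - 47 \cdot 50^{2} = \left(-47\right) 2500 = -117500$)
$z = -117500$
$\frac{z}{l \left(716 - 438\right)} = - \frac{117500}{374 \left(716 - 438\right)} = - \frac{117500}{374 \cdot 278} = - \frac{117500}{103972} = \left(-117500\right) \frac{1}{103972} = - \frac{29375}{25993}$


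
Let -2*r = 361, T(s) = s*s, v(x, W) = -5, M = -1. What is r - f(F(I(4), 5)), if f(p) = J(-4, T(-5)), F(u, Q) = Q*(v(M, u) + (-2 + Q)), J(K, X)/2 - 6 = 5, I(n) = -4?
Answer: -405/2 ≈ -202.50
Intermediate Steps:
T(s) = s²
J(K, X) = 22 (J(K, X) = 12 + 2*5 = 12 + 10 = 22)
F(u, Q) = Q*(-7 + Q) (F(u, Q) = Q*(-5 + (-2 + Q)) = Q*(-7 + Q))
f(p) = 22
r = -361/2 (r = -½*361 = -361/2 ≈ -180.50)
r - f(F(I(4), 5)) = -361/2 - 1*22 = -361/2 - 22 = -405/2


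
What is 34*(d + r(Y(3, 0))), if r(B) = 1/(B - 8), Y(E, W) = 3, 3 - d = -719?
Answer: 122706/5 ≈ 24541.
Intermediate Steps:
d = 722 (d = 3 - 1*(-719) = 3 + 719 = 722)
r(B) = 1/(-8 + B)
34*(d + r(Y(3, 0))) = 34*(722 + 1/(-8 + 3)) = 34*(722 + 1/(-5)) = 34*(722 - 1/5) = 34*(3609/5) = 122706/5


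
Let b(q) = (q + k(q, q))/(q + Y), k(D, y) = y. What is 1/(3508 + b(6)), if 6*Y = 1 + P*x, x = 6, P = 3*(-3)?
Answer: 17/59564 ≈ 0.00028541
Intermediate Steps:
P = -9
Y = -53/6 (Y = (1 - 9*6)/6 = (1 - 54)/6 = (1/6)*(-53) = -53/6 ≈ -8.8333)
b(q) = 2*q/(-53/6 + q) (b(q) = (q + q)/(q - 53/6) = (2*q)/(-53/6 + q) = 2*q/(-53/6 + q))
1/(3508 + b(6)) = 1/(3508 + 12*6/(-53 + 6*6)) = 1/(3508 + 12*6/(-53 + 36)) = 1/(3508 + 12*6/(-17)) = 1/(3508 + 12*6*(-1/17)) = 1/(3508 - 72/17) = 1/(59564/17) = 17/59564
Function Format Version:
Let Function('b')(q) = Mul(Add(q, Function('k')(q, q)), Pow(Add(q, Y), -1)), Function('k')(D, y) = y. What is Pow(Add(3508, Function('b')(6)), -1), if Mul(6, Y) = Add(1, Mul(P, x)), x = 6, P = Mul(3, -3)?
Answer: Rational(17, 59564) ≈ 0.00028541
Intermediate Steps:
P = -9
Y = Rational(-53, 6) (Y = Mul(Rational(1, 6), Add(1, Mul(-9, 6))) = Mul(Rational(1, 6), Add(1, -54)) = Mul(Rational(1, 6), -53) = Rational(-53, 6) ≈ -8.8333)
Function('b')(q) = Mul(2, q, Pow(Add(Rational(-53, 6), q), -1)) (Function('b')(q) = Mul(Add(q, q), Pow(Add(q, Rational(-53, 6)), -1)) = Mul(Mul(2, q), Pow(Add(Rational(-53, 6), q), -1)) = Mul(2, q, Pow(Add(Rational(-53, 6), q), -1)))
Pow(Add(3508, Function('b')(6)), -1) = Pow(Add(3508, Mul(12, 6, Pow(Add(-53, Mul(6, 6)), -1))), -1) = Pow(Add(3508, Mul(12, 6, Pow(Add(-53, 36), -1))), -1) = Pow(Add(3508, Mul(12, 6, Pow(-17, -1))), -1) = Pow(Add(3508, Mul(12, 6, Rational(-1, 17))), -1) = Pow(Add(3508, Rational(-72, 17)), -1) = Pow(Rational(59564, 17), -1) = Rational(17, 59564)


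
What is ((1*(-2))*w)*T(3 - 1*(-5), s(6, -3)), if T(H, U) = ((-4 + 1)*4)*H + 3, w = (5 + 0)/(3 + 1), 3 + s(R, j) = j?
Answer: 465/2 ≈ 232.50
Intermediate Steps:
s(R, j) = -3 + j
w = 5/4 ≈ 1.2500
T(H, U) = 3 - 12*H (T(H, U) = (-3*4)*H + 3 = -12*H + 3 = 3 - 12*H)
((1*(-2))*w)*T(3 - 1*(-5), s(6, -3)) = ((1*(-2))*(5/4))*(3 - 12*(3 - 1*(-5))) = (-2*5/4)*(3 - 12*(3 + 5)) = -5*(3 - 12*8)/2 = -5*(3 - 96)/2 = -5/2*(-93) = 465/2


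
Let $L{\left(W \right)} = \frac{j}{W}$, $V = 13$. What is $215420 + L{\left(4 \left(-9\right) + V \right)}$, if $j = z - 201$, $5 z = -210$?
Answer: $\frac{4954903}{23} \approx 2.1543 \cdot 10^{5}$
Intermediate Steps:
$z = -42$ ($z = \frac{1}{5} \left(-210\right) = -42$)
$j = -243$ ($j = -42 - 201 = -243$)
$L{\left(W \right)} = - \frac{243}{W}$
$215420 + L{\left(4 \left(-9\right) + V \right)} = 215420 - \frac{243}{4 \left(-9\right) + 13} = 215420 - \frac{243}{-36 + 13} = 215420 - \frac{243}{-23} = 215420 - - \frac{243}{23} = 215420 + \frac{243}{23} = \frac{4954903}{23}$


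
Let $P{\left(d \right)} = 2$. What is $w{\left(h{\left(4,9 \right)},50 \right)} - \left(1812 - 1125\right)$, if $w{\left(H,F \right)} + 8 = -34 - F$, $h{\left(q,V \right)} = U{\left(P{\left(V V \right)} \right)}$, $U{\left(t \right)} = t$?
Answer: $-779$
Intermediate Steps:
$h{\left(q,V \right)} = 2$
$w{\left(H,F \right)} = -42 - F$ ($w{\left(H,F \right)} = -8 - \left(34 + F\right) = -42 - F$)
$w{\left(h{\left(4,9 \right)},50 \right)} - \left(1812 - 1125\right) = \left(-42 - 50\right) - \left(1812 - 1125\right) = -92 - 687 = -779$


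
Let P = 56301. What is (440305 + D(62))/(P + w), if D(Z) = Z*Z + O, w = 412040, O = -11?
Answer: 444138/468341 ≈ 0.94832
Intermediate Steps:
D(Z) = -11 + Z**2 (D(Z) = Z*Z - 11 = Z**2 - 11 = -11 + Z**2)
(440305 + D(62))/(P + w) = (440305 + (-11 + 62**2))/(56301 + 412040) = (440305 + (-11 + 3844))/468341 = (440305 + 3833)*(1/468341) = 444138*(1/468341) = 444138/468341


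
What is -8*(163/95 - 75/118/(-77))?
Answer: -5952572/431585 ≈ -13.792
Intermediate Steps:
-8*(163/95 - 75/118/(-77)) = -8*(163*(1/95) - 75*1/118*(-1/77)) = -8*(163/95 - 75/118*(-1/77)) = -8*(163/95 + 75/9086) = -8*1488143/863170 = -5952572/431585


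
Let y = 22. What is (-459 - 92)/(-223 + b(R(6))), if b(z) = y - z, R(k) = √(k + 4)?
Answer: 110751/40391 - 551*√10/40391 ≈ 2.6988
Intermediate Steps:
R(k) = √(4 + k)
b(z) = 22 - z
(-459 - 92)/(-223 + b(R(6))) = (-459 - 92)/(-223 + (22 - √(4 + 6))) = -551/(-223 + (22 - √10)) = -551/(-201 - √10)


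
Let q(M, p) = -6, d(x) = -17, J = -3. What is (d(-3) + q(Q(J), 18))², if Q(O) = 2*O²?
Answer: 529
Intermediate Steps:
(d(-3) + q(Q(J), 18))² = (-17 - 6)² = (-23)² = 529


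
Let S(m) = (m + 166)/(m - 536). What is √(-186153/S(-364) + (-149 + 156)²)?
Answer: I*√846101 ≈ 919.84*I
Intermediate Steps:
S(m) = (166 + m)/(-536 + m)
√(-186153/S(-364) + (-149 + 156)²) = √(-186153*(-536 - 364)/(166 - 364) + (-149 + 156)²) = √(-186153/(-198/(-900)) + 7²) = √(-186153/((-1/900*(-198))) + 49) = √(-186153/11/50 + 49) = √(-186153*50/11 + 49) = √(-846150 + 49) = √(-846101) = I*√846101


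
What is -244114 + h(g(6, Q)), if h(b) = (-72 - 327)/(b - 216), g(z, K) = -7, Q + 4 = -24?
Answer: -54437023/223 ≈ -2.4411e+5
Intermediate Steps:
Q = -28 (Q = -4 - 24 = -28)
h(b) = -399/(-216 + b)
-244114 + h(g(6, Q)) = -244114 - 399/(-216 - 7) = -244114 - 399/(-223) = -244114 - 399*(-1/223) = -244114 + 399/223 = -54437023/223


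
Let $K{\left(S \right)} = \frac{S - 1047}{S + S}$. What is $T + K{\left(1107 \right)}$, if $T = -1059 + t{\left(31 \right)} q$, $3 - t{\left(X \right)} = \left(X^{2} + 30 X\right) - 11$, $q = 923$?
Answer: $- \frac{639672560}{369} \approx -1.7335 \cdot 10^{6}$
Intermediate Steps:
$t{\left(X \right)} = 14 - X^{2} - 30 X$ ($t{\left(X \right)} = 3 - \left(\left(X^{2} + 30 X\right) - 11\right) = 3 - \left(-11 + X^{2} + 30 X\right) = 14 - X^{2} - 30 X$)
$K{\left(S \right)} = \frac{-1047 + S}{2 S}$
$T = -1733530$ ($T = -1059 + \left(14 - 31^{2} - 930\right) 923 = -1059 + \left(14 - 961 - 930\right) 923 = -1059 - 1732471 = -1733530$)
$T + K{\left(1107 \right)} = -1733530 + \frac{-1047 + 1107}{2 \cdot 1107} = -1733530 + \frac{1}{2} \cdot \frac{1}{1107} \cdot 60 = -1733530 + \frac{10}{369} = - \frac{639672560}{369}$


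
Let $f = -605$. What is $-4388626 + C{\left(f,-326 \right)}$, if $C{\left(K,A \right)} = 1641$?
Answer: $-4386985$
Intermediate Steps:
$-4388626 + C{\left(f,-326 \right)} = -4388626 + 1641 = -4386985$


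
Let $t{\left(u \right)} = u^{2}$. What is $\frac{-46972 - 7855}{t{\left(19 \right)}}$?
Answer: $- \frac{54827}{361} \approx -151.88$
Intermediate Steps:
$\frac{-46972 - 7855}{t{\left(19 \right)}} = \frac{-46972 - 7855}{19^{2}} = \frac{-46972 - 7855}{361} = \left(-54827\right) \frac{1}{361} = - \frac{54827}{361}$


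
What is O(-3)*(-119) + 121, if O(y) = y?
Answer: 478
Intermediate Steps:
O(-3)*(-119) + 121 = -3*(-119) + 121 = 357 + 121 = 478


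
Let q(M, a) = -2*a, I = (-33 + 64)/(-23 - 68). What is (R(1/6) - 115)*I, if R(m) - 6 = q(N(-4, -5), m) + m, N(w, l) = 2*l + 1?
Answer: 20305/546 ≈ 37.189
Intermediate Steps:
N(w, l) = 1 + 2*l
I = -31/91 (I = 31/(-91) = 31*(-1/91) = -31/91 ≈ -0.34066)
R(m) = 6 - m (R(m) = 6 + (-2*m + m) = 6 - m)
(R(1/6) - 115)*I = ((6 - 1/6) - 115)*(-31/91) = (35/6 - 115)*(-31/91) = -655/6*(-31/91) = 20305/546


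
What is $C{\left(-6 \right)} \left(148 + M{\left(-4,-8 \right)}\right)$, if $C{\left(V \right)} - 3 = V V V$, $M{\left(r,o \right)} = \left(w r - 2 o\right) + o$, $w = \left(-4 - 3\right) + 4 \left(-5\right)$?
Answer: $-56232$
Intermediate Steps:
$w = -27$ ($w = \left(-4 - 3\right) - 20 = -7 - 20 = -27$)
$M{\left(r,o \right)} = - o - 27 r$ ($M{\left(r,o \right)} = \left(- 27 r - 2 o\right) + o = - o - 27 r$)
$C{\left(V \right)} = 3 + V^{3}$ ($C{\left(V \right)} = 3 + V V V = 3 + V^{2} V = 3 + V^{3}$)
$C{\left(-6 \right)} \left(148 + M{\left(-4,-8 \right)}\right) = \left(3 + \left(-6\right)^{3}\right) \left(148 - -116\right) = \left(3 - 216\right) \left(148 + \left(8 + 108\right)\right) = - 213 \left(148 + 116\right) = \left(-213\right) 264 = -56232$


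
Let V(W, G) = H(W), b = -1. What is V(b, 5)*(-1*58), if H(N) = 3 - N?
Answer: -232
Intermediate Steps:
V(W, G) = 3 - W
V(b, 5)*(-1*58) = (3 - 1*(-1))*(-1*58) = (3 + 1)*(-58) = 4*(-58) = -232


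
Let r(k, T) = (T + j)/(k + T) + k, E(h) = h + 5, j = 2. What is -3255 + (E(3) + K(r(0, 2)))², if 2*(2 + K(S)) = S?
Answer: -3206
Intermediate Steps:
E(h) = 5 + h
r(k, T) = k + (2 + T)/(T + k) (r(k, T) = (T + 2)/(k + T) + k = (2 + T)/(T + k) + k = k + (2 + T)/(T + k))
K(S) = -2 + S/2
-3255 + (E(3) + K(r(0, 2)))² = -3255 + ((5 + 3) + (-2 + ((2 + 2 + 0² + 2*0)/(2 + 0))/2))² = -3255 + (8 + (-2 + ((2 + 2 + 0 + 0)/2)/2))² = -3255 + (8 + (-2 + ((½)*4)/2))² = -3255 + (8 + (-2 + (½)*2))² = -3255 + (8 + (-2 + 1))² = -3255 + (8 - 1)² = -3255 + 7² = -3255 + 49 = -3206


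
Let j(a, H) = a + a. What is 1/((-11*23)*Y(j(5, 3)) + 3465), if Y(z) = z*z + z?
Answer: -1/24365 ≈ -4.1042e-5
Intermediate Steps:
j(a, H) = 2*a
Y(z) = z + z**2 (Y(z) = z**2 + z = z + z**2)
1/((-11*23)*Y(j(5, 3)) + 3465) = 1/((-11*23)*((2*5)*(1 + 2*5)) + 3465) = 1/(-2530*(1 + 10) + 3465) = 1/(-2530*11 + 3465) = 1/(-253*110 + 3465) = 1/(-27830 + 3465) = 1/(-24365) = -1/24365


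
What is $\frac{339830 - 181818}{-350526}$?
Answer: $- \frac{79006}{175263} \approx -0.45079$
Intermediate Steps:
$\frac{339830 - 181818}{-350526} = 158012 \left(- \frac{1}{350526}\right) = - \frac{79006}{175263}$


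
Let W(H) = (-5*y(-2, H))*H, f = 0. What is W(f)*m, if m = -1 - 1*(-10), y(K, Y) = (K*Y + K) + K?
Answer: 0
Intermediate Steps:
y(K, Y) = 2*K + K*Y (y(K, Y) = (K + K*Y) + K = 2*K + K*Y)
W(H) = H*(20 + 10*H) (W(H) = (-(-10)*(2 + H))*H = (-5*(-4 - 2*H))*H = (20 + 10*H)*H = H*(20 + 10*H))
m = 9 (m = -1 + 10 = 9)
W(f)*m = (10*0*(2 + 0))*9 = (10*0*2)*9 = 0*9 = 0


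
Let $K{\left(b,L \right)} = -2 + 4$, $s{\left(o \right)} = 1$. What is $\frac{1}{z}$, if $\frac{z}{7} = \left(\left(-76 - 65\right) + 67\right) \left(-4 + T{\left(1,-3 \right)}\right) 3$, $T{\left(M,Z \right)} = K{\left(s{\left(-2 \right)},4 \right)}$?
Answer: $\frac{1}{3108} \approx 0.00032175$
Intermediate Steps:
$K{\left(b,L \right)} = 2$
$T{\left(M,Z \right)} = 2$
$z = 3108$ ($z = 7 \left(\left(-76 - 65\right) + 67\right) \left(-4 + 2\right) 3 = 7 \left(\left(-76 - 65\right) + 67\right) \left(\left(-2\right) 3\right) = 7 \left(-141 + 67\right) \left(-6\right) = 7 \left(\left(-74\right) \left(-6\right)\right) = 7 \cdot 444 = 3108$)
$\frac{1}{z} = \frac{1}{3108}$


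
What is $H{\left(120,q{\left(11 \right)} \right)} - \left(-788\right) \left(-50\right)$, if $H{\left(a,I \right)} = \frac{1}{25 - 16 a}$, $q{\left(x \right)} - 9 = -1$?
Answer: $- \frac{74663001}{1895} \approx -39400.0$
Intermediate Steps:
$q{\left(x \right)} = 8$ ($q{\left(x \right)} = 9 - 1 = 8$)
$H{\left(120,q{\left(11 \right)} \right)} - \left(-788\right) \left(-50\right) = - \frac{1}{-25 + 16 \cdot 120} - \left(-788\right) \left(-50\right) = - \frac{1}{-25 + 1920} - 39400 = - \frac{1}{1895} - 39400 = - \frac{74663001}{1895}$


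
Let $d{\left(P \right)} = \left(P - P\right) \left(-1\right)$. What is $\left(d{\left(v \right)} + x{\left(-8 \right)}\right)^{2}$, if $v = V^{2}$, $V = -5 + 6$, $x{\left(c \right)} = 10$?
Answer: $100$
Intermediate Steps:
$V = 1$
$v = 1$ ($v = 1^{2} = 1$)
$d{\left(P \right)} = 0$ ($d{\left(P \right)} = 0 \left(-1\right) = 0$)
$\left(d{\left(v \right)} + x{\left(-8 \right)}\right)^{2} = \left(0 + 10\right)^{2} = 10^{2} = 100$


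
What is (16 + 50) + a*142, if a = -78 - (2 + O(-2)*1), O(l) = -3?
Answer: -10868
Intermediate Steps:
a = -77 (a = -78 - (2 - 3*1) = -78 - (2 - 3) = -78 - 1*(-1) = -78 + 1 = -77)
(16 + 50) + a*142 = (16 + 50) - 77*142 = 66 - 10934 = -10868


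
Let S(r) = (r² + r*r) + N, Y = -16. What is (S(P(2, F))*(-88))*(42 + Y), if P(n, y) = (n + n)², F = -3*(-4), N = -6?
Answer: -1157728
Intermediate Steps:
F = 12
P(n, y) = 4*n² (P(n, y) = (2*n)² = 4*n²)
S(r) = -6 + 2*r² (S(r) = (r² + r*r) - 6 = (r² + r²) - 6 = 2*r² - 6 = -6 + 2*r²)
(S(P(2, F))*(-88))*(42 + Y) = ((-6 + 2*(4*2²)²)*(-88))*(42 - 16) = ((-6 + 2*(4*4)²)*(-88))*26 = ((-6 + 2*16²)*(-88))*26 = ((-6 + 2*256)*(-88))*26 = ((-6 + 512)*(-88))*26 = (506*(-88))*26 = -44528*26 = -1157728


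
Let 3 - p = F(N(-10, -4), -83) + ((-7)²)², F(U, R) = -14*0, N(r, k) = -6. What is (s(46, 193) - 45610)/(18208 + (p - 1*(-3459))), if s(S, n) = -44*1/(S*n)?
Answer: -22495868/9503899 ≈ -2.3670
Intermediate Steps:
F(U, R) = 0
p = -2398 (p = 3 - (0 + ((-7)²)²) = 3 - (0 + 49²) = 3 - (0 + 2401) = 3 - 1*2401 = 3 - 2401 = -2398)
s(S, n) = -44/(S*n) (s(S, n) = -44*1/(S*n) = -44/(S*n))
(s(46, 193) - 45610)/(18208 + (p - 1*(-3459))) = (-44/(46*193) - 45610)/(18208 + (-2398 - 1*(-3459))) = (-44*1/46*1/193 - 45610)/(18208 + (-2398 + 3459)) = (-22/4439 - 45610)/(18208 + 1061) = -202462812/4439/19269 = -202462812/4439*1/19269 = -22495868/9503899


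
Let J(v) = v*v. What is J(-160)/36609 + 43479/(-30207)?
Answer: -272807837/368616021 ≈ -0.74009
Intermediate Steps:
J(v) = v²
J(-160)/36609 + 43479/(-30207) = (-160)²/36609 + 43479/(-30207) = 25600*(1/36609) + 43479*(-1/30207) = 25600/36609 - 14493/10069 = -272807837/368616021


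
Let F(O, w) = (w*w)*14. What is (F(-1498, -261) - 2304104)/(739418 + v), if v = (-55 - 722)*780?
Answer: -675205/66679 ≈ -10.126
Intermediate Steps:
F(O, w) = 14*w**2 (F(O, w) = w**2*14 = 14*w**2)
v = -606060 (v = -777*780 = -606060)
(F(-1498, -261) - 2304104)/(739418 + v) = (14*(-261)**2 - 2304104)/(739418 - 606060) = (14*68121 - 2304104)/133358 = (953694 - 2304104)*(1/133358) = -1350410*1/133358 = -675205/66679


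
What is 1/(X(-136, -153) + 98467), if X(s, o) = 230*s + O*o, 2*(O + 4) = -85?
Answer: 2/148603 ≈ 1.3459e-5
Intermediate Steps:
O = -93/2 (O = -4 + (½)*(-85) = -4 - 85/2 = -93/2 ≈ -46.500)
X(s, o) = 230*s - 93*o/2
1/(X(-136, -153) + 98467) = 1/((230*(-136) - 93/2*(-153)) + 98467) = 1/((-31280 + 14229/2) + 98467) = 1/(-48331/2 + 98467) = 1/(148603/2) = 2/148603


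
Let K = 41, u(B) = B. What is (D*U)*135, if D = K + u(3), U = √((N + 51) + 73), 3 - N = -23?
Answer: 29700*√6 ≈ 72750.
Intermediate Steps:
N = 26 (N = 3 - 1*(-23) = 3 + 23 = 26)
U = 5*√6 (U = √((26 + 51) + 73) = √(77 + 73) = √150 = 5*√6 ≈ 12.247)
D = 44 (D = 41 + 3 = 44)
(D*U)*135 = (44*(5*√6))*135 = (220*√6)*135 = 29700*√6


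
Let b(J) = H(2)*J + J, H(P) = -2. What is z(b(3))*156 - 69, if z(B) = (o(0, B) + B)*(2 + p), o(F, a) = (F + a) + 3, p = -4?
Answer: 867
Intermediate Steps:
o(F, a) = 3 + F + a
b(J) = -J (b(J) = -2*J + J = -J)
z(B) = -6 - 4*B (z(B) = ((3 + 0 + B) + B)*(2 - 4) = ((3 + B) + B)*(-2) = (3 + 2*B)*(-2) = -6 - 4*B)
z(b(3))*156 - 69 = (-6 - (-4)*3)*156 - 69 = (-6 - 4*(-3))*156 - 69 = (-6 + 12)*156 - 69 = 6*156 - 69 = 936 - 69 = 867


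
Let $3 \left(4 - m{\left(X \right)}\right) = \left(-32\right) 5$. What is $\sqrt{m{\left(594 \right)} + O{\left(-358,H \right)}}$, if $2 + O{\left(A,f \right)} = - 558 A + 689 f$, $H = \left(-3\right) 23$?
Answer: $\frac{\sqrt{1370505}}{3} \approx 390.23$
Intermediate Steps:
$H = -69$
$m{\left(X \right)} = \frac{172}{3}$ ($m{\left(X \right)} = 4 - \frac{\left(-32\right) 5}{3} = 4 - - \frac{160}{3} = 4 + \frac{160}{3} = \frac{172}{3}$)
$O{\left(A,f \right)} = -2 - 558 A + 689 f$ ($O{\left(A,f \right)} = -2 - \left(- 689 f + 558 A\right) = -2 - 558 A + 689 f$)
$\sqrt{m{\left(594 \right)} + O{\left(-358,H \right)}} = \sqrt{\frac{172}{3} - -152221} = \sqrt{\frac{172}{3} + 152221} = \sqrt{\frac{456835}{3}} = \frac{\sqrt{1370505}}{3}$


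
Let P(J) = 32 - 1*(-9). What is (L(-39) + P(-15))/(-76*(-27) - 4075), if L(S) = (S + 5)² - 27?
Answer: -1170/2023 ≈ -0.57835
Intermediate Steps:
P(J) = 41 (P(J) = 32 + 9 = 41)
L(S) = -27 + (5 + S)² (L(S) = (5 + S)² - 27 = -27 + (5 + S)²)
(L(-39) + P(-15))/(-76*(-27) - 4075) = ((-27 + (5 - 39)²) + 41)/(-76*(-27) - 4075) = ((-27 + (-34)²) + 41)/(2052 - 4075) = ((-27 + 1156) + 41)/(-2023) = (1129 + 41)*(-1/2023) = 1170*(-1/2023) = -1170/2023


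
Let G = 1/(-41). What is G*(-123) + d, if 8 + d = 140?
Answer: 135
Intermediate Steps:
G = -1/41 ≈ -0.024390
d = 132 (d = -8 + 140 = 132)
G*(-123) + d = -1/41*(-123) + 132 = 3 + 132 = 135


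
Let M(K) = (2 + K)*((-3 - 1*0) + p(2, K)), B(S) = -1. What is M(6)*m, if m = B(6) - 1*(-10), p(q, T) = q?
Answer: -72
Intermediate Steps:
m = 9 (m = -1 - 1*(-10) = -1 + 10 = 9)
M(K) = -2 - K (M(K) = (2 + K)*((-3 - 1*0) + 2) = (2 + K)*((-3 + 0) + 2) = (2 + K)*(-3 + 2) = (2 + K)*(-1) = -2 - K)
M(6)*m = (-2 - 1*6)*9 = (-2 - 6)*9 = -8*9 = -72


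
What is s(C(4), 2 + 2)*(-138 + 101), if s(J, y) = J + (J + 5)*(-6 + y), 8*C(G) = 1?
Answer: 2997/8 ≈ 374.63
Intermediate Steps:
C(G) = ⅛ (C(G) = (⅛)*1 = ⅛)
s(J, y) = J + (-6 + y)*(5 + J) (s(J, y) = J + (5 + J)*(-6 + y) = J + (-6 + y)*(5 + J))
s(C(4), 2 + 2)*(-138 + 101) = (-30 - 5*⅛ + 5*(2 + 2) + (2 + 2)/8)*(-138 + 101) = (-30 - 5/8 + 5*4 + (⅛)*4)*(-37) = (-30 - 5/8 + 20 + ½)*(-37) = -81/8*(-37) = 2997/8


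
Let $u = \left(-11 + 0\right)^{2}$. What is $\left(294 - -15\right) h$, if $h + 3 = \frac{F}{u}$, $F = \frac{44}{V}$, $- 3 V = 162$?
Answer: $- \frac{91979}{99} \approx -929.08$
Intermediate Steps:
$V = -54$ ($V = \left(- \frac{1}{3}\right) 162 = -54$)
$u = 121$ ($u = \left(-11\right)^{2} = 121$)
$F = - \frac{22}{27}$ ($F = \frac{44}{-54} = 44 \left(- \frac{1}{54}\right) = - \frac{22}{27} \approx -0.81481$)
$h = - \frac{893}{297}$ ($h = -3 - \frac{22}{27 \cdot 121} = -3 - \frac{2}{297} = - \frac{893}{297} \approx -3.0067$)
$\left(294 - -15\right) h = \left(294 - -15\right) \left(- \frac{893}{297}\right) = \left(294 + \left(\left(-8 - 120\right) + 143\right)\right) \left(- \frac{893}{297}\right) = \left(294 + \left(-128 + 143\right)\right) \left(- \frac{893}{297}\right) = \left(294 + 15\right) \left(- \frac{893}{297}\right) = 309 \left(- \frac{893}{297}\right) = - \frac{91979}{99}$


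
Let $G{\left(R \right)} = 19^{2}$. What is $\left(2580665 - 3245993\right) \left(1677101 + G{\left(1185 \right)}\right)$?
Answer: $-1116062437536$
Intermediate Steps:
$G{\left(R \right)} = 361$
$\left(2580665 - 3245993\right) \left(1677101 + G{\left(1185 \right)}\right) = \left(2580665 - 3245993\right) \left(1677101 + 361\right) = \left(-665328\right) 1677462 = -1116062437536$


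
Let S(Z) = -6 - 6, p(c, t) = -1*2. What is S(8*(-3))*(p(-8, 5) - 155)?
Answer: 1884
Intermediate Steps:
p(c, t) = -2
S(Z) = -12
S(8*(-3))*(p(-8, 5) - 155) = -12*(-2 - 155) = -12*(-157) = 1884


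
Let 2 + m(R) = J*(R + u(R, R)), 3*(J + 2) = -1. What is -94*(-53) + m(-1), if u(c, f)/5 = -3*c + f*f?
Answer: 14807/3 ≈ 4935.7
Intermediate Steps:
u(c, f) = -15*c + 5*f² (u(c, f) = 5*(-3*c + f*f) = 5*(-3*c + f²) = 5*(f² - 3*c) = -15*c + 5*f²)
J = -7/3 (J = -2 + (⅓)*(-1) = -2 - ⅓ = -7/3 ≈ -2.3333)
m(R) = -2 - 35*R²/3 + 98*R/3 (m(R) = -2 - 7*(R + (-15*R + 5*R²))/3 = -2 - 7*(-14*R + 5*R²)/3 = -2 + (-35*R²/3 + 98*R/3) = -2 - 35*R²/3 + 98*R/3)
-94*(-53) + m(-1) = -94*(-53) + (-2 - 35/3*(-1)² + (98/3)*(-1)) = 4982 + (-2 - 35/3*1 - 98/3) = 4982 + (-2 - 35/3 - 98/3) = 4982 - 139/3 = 14807/3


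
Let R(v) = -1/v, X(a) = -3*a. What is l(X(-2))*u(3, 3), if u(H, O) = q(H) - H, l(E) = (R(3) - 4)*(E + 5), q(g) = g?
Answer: 0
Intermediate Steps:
l(E) = -65/3 - 13*E/3 (l(E) = (-1/3 - 4)*(E + 5) = (-1*⅓ - 4)*(5 + E) = (-⅓ - 4)*(5 + E) = -13*(5 + E)/3 = -65/3 - 13*E/3)
u(H, O) = 0 (u(H, O) = H - H = 0)
l(X(-2))*u(3, 3) = (-65/3 - (-13)*(-2))*0 = (-65/3 - 13/3*6)*0 = (-65/3 - 26)*0 = -143/3*0 = 0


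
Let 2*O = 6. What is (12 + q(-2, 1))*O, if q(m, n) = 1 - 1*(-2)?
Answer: 45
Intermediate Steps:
O = 3 (O = (1/2)*6 = 3)
q(m, n) = 3 (q(m, n) = 1 + 2 = 3)
(12 + q(-2, 1))*O = (12 + 3)*3 = 15*3 = 45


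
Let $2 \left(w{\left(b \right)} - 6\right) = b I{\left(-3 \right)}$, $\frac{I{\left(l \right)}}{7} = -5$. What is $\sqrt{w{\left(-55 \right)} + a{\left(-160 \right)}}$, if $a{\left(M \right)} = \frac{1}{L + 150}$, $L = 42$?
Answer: $\frac{\sqrt{557859}}{24} \approx 31.121$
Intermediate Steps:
$a{\left(M \right)} = \frac{1}{192}$ ($a{\left(M \right)} = \frac{1}{42 + 150} = \frac{1}{192}$)
$I{\left(l \right)} = -35$ ($I{\left(l \right)} = 7 \left(-5\right) = -35$)
$w{\left(b \right)} = 6 - \frac{35 b}{2}$ ($w{\left(b \right)} = 6 + \frac{b \left(-35\right)}{2} = 6 + \frac{\left(-35\right) b}{2} = 6 - \frac{35 b}{2}$)
$\sqrt{w{\left(-55 \right)} + a{\left(-160 \right)}} = \sqrt{\left(6 - - \frac{1925}{2}\right) + \frac{1}{192}} = \sqrt{\left(6 + \frac{1925}{2}\right) + \frac{1}{192}} = \sqrt{\frac{1937}{2} + \frac{1}{192}} = \sqrt{\frac{185953}{192}} = \frac{\sqrt{557859}}{24}$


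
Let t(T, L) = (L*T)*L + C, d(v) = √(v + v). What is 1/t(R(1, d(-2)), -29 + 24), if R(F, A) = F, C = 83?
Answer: 1/108 ≈ 0.0092593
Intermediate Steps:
d(v) = √2*√v (d(v) = √(2*v) = √2*√v)
t(T, L) = 83 + T*L² (t(T, L) = (L*T)*L + 83 = T*L² + 83 = 83 + T*L²)
1/t(R(1, d(-2)), -29 + 24) = 1/(83 + 1*(-29 + 24)²) = 1/(83 + 1*(-5)²) = 1/(83 + 1*25) = 1/(83 + 25) = 1/108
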